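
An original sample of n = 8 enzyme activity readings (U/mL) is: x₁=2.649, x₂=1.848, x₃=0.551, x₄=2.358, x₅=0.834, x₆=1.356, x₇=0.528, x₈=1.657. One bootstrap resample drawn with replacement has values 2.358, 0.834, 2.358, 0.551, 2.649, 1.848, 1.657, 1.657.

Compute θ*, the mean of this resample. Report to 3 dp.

θ* = 1.739

Mean = (2.358 + 0.834 + 2.358 + 0.551 + 2.649 + 1.848 + 1.657 + 1.657) / 8 = 13.9120 / 8 = 1.739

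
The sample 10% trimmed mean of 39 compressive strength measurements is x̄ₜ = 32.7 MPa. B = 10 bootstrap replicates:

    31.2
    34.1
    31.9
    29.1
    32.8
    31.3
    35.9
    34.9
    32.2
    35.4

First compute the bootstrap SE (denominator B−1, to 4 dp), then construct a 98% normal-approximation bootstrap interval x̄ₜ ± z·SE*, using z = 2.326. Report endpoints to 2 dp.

Mean of replicates = 32.8800; sum of squared deviations = 42.0760; SE* = √(42.0760/9) = 2.1622
Margin = 2.326 × 2.1622 = 5.029
Interval: 32.7 ± 5.029

(27.67, 37.73)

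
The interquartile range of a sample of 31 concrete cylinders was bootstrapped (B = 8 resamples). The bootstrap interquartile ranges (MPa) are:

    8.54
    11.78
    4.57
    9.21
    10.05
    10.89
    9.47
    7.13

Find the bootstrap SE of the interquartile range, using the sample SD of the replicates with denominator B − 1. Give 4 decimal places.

SE* = 2.2673

Bootstrap SE is the standard deviation of the 8 replicate interquartile ranges.
Mean of replicates: (8.54 + 11.78 + 4.57 + 9.21 + 10.05 + 10.89 + 9.47 + 7.13) / 8 = 71.64000 / 8 = 8.95500
Sum of squared deviations: (−0.41500)² + (+2.82500)² + (−4.38500)² + (+0.25500)² + (+1.09500)² + (+1.93500)² + (+0.51500)² + (−1.82500)² = 35.98520
Variance = 35.98520 / 7 = 5.14074
SE* = √5.14074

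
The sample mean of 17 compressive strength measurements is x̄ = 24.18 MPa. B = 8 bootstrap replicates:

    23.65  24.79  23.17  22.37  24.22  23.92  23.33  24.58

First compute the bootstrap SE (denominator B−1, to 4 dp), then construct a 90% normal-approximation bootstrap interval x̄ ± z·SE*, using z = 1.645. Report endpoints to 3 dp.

Mean of replicates = 23.7538; sum of squared deviations = 4.4474; SE* = √(4.4474/7) = 0.7971
Margin = 1.645 × 0.7971 = 1.3112
Interval: 24.18 ± 1.3112

(22.869, 25.491)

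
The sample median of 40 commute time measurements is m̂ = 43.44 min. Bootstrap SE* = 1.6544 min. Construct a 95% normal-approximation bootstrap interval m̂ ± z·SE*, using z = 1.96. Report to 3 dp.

(40.197, 46.683)

Margin = 1.96 × 1.6544 = 3.2426
Interval: 43.44 ± 3.2426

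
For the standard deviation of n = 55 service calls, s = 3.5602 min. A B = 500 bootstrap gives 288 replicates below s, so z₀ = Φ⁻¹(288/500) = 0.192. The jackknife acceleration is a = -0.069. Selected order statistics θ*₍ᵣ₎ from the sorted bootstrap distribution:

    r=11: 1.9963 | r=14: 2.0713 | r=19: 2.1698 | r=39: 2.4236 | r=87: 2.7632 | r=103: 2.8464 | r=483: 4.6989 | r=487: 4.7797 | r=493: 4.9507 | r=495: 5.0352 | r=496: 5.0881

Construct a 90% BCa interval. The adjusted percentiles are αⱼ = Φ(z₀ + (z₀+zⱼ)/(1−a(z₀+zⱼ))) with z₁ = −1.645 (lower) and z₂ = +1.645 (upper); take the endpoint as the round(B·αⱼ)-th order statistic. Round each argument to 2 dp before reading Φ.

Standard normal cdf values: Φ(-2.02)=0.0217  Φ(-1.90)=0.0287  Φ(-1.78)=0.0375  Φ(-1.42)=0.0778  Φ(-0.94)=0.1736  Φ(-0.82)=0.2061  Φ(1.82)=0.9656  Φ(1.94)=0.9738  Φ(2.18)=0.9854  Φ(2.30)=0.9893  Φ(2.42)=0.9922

Lower: z₀ + z₁ = 0.192 + (-1.645) = -1.453; 1 − a(z₀+z₁) = 1 − (-0.069)(-1.453) = 0.8997; argument = 0.192 + (-1.453)/0.8997 = -1.4229 → -1.42.
α₁ = Φ(-1.42) = 0.0778; rank = round(500 × 0.0778) = 39; θ*₍39₎ = 2.4236.
Upper: z₀ + z₂ = 1.837; 1 − a(z₀+z₂) = 1.1268; argument = 1.8223 → 1.82; α₂ = 0.9656; rank = 483; θ*₍483₎ = 4.6989.

(2.4236, 4.6989)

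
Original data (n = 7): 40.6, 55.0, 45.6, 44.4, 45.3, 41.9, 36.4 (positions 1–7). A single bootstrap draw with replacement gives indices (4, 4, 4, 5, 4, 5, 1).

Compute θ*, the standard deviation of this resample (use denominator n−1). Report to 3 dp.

θ* = 1.607

Resample values: 44.4, 44.4, 44.4, 45.3, 44.4, 45.3, 40.6.
Mean = 44.1143; sum of squared deviations = 15.4886
s² = 15.4886 / 6 = 2.5814
s = √2.5814 = 1.607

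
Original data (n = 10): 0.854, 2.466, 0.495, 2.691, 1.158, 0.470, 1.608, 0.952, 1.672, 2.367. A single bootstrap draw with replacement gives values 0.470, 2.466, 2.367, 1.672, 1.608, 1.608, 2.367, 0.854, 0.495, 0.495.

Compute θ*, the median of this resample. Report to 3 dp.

θ* = 1.608

Sorted: 0.470, 0.495, 0.495, 0.854, 1.608, 1.608, 1.672, 2.367, 2.367, 2.466
Median = average of the two middle values = 1.608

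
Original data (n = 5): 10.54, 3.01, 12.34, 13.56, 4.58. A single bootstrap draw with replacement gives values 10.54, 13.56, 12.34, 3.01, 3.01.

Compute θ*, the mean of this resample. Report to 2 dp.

θ* = 8.49

Mean = (10.54 + 13.56 + 12.34 + 3.01 + 3.01) / 5 = 42.460 / 5 = 8.49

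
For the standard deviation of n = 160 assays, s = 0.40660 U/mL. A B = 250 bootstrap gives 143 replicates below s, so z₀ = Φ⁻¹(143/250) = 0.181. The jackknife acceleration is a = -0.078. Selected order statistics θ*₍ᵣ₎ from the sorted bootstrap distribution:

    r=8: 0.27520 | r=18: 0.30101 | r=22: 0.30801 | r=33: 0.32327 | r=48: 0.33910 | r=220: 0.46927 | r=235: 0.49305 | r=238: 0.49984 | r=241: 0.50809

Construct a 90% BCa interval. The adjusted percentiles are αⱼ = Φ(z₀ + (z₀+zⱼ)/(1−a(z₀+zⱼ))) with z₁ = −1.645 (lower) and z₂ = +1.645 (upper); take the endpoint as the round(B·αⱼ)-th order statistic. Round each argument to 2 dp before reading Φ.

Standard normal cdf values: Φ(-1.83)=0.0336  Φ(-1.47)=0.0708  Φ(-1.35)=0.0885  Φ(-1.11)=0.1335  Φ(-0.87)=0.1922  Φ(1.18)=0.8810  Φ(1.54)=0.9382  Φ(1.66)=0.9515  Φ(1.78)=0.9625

Lower: z₀ + z₁ = 0.181 + (-1.645) = -1.464; 1 − a(z₀+z₁) = 1 − (-0.078)(-1.464) = 0.8858; argument = 0.181 + (-1.464)/0.8858 = -1.4717 → -1.47.
α₁ = Φ(-1.47) = 0.0708; rank = round(250 × 0.0708) = 18; θ*₍18₎ = 0.30101.
Upper: z₀ + z₂ = 1.826; 1 − a(z₀+z₂) = 1.1424; argument = 1.7794 → 1.78; α₂ = 0.9625; rank = 241; θ*₍241₎ = 0.50809.

(0.30101, 0.50809)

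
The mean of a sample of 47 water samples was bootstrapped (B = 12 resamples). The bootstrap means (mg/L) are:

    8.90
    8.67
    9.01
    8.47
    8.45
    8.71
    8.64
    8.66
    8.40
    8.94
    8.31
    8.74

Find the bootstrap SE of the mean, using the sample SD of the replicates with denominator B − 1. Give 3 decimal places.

Bootstrap SE is the standard deviation of the 12 replicate means.
Mean of replicates: (8.90 + 8.67 + 9.01 + 8.47 + 8.45 + 8.71 + 8.64 + 8.66 + 8.40 + 8.94 + 8.31 + 8.74) / 12 = 103.9000 / 12 = 8.6583
Sum of squared deviations: (+0.2417)² + (+0.0117)² + (+0.3517)² + (−0.1883)² + (−0.2083)² + (+0.0517)² + (−0.0183)² + (+0.0017)² + (−0.2583)² + (+0.2817)² + (−0.3483)² + (+0.0817)² = 0.5382
Variance = 0.5382 / 11 = 0.0489
SE* = √0.0489

SE* = 0.221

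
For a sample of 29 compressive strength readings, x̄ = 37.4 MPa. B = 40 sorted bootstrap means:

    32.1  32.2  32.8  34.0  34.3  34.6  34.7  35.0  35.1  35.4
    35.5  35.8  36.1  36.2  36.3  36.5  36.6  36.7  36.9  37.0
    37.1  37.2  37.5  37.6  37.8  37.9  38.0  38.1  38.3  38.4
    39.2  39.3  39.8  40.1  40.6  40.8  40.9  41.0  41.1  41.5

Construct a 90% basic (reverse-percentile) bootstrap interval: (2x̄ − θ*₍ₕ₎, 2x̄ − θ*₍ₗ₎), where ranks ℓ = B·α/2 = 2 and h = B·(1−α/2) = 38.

Percentile endpoints at ranks 2 and 38: θ*₍2₎ = 32.2, θ*₍38₎ = 41.0.
Basic interval reflects these around x̄:
  lower = 2 × 37.4 − 41.0 = 33.8
  upper = 2 × 37.4 − 32.2 = 42.6

(33.8, 42.6)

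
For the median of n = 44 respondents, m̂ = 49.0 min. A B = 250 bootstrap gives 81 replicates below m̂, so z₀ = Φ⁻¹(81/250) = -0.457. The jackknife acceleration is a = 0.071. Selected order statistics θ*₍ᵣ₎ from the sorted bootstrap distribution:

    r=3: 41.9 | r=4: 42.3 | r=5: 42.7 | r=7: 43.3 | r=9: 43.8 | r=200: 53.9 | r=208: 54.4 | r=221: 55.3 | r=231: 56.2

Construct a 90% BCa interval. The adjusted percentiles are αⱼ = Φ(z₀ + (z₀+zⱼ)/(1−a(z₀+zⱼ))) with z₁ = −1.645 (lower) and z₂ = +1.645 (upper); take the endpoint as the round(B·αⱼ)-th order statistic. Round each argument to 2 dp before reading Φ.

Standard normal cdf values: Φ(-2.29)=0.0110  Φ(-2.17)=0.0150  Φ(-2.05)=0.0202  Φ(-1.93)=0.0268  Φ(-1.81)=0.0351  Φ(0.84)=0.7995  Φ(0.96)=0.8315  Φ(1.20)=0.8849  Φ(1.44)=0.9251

Lower: z₀ + z₁ = -0.457 + (-1.645) = -2.102; 1 − a(z₀+z₁) = 1 − (0.071)(-2.102) = 1.1492; argument = -0.457 + (-2.102)/1.1492 = -2.2860 → -2.29.
α₁ = Φ(-2.29) = 0.0110; rank = round(250 × 0.0110) = 3; θ*₍3₎ = 41.9.
Upper: z₀ + z₂ = 1.188; 1 − a(z₀+z₂) = 0.9157; argument = 0.8404 → 0.84; α₂ = 0.7995; rank = 200; θ*₍200₎ = 53.9.

(41.9, 53.9)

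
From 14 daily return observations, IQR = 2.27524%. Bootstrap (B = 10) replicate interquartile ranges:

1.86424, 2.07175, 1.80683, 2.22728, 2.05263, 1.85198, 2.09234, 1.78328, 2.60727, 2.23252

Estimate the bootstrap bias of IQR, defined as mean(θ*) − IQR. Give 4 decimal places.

bias = −0.2162

mean(θ*) = (1.86424 + 2.07175 + 1.80683 + 2.22728 + 2.05263 + 1.85198 + 2.09234 + 1.78328 + 2.60727 + 2.23252) / 10 = 2.05901
bias = 2.05901 − 2.27524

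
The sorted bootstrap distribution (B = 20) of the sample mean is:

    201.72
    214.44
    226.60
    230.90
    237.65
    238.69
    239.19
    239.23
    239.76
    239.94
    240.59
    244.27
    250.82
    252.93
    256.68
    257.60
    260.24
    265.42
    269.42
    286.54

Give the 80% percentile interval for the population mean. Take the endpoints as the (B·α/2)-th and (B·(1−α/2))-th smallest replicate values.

α = 0.20; lower rank = 20 × 0.100 = 2; upper rank = 20 × 0.900 = 18.
The 2nd smallest replicate is 214.44; the 18th is 265.42.

(214.44, 265.42)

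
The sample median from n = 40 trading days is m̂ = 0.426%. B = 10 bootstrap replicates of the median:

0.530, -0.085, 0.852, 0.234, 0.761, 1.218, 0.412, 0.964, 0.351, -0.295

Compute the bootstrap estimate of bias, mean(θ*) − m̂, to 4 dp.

bias = +0.0682

mean(θ*) = (0.530 + (-0.085) + 0.852 + 0.234 + 0.761 + 1.218 + 0.412 + 0.964 + 0.351 + (-0.295)) / 10 = 0.49420
bias = 0.49420 − 0.426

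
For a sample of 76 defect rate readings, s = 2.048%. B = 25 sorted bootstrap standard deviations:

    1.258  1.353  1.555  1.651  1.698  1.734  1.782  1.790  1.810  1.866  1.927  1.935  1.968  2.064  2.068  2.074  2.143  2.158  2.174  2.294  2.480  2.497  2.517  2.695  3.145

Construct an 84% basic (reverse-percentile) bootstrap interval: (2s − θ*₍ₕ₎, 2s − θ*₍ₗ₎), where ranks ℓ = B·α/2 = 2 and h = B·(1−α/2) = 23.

Percentile endpoints at ranks 2 and 23: θ*₍2₎ = 1.353, θ*₍23₎ = 2.517.
Basic interval reflects these around s:
  lower = 2 × 2.048 − 2.517 = 1.579
  upper = 2 × 2.048 − 1.353 = 2.743

(1.579, 2.743)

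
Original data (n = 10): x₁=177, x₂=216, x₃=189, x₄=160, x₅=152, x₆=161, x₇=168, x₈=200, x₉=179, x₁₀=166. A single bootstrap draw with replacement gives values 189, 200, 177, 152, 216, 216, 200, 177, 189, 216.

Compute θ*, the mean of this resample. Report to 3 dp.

θ* = 193.200

Mean = (189 + 200 + 177 + 152 + 216 + 216 + 200 + 177 + 189 + 216) / 10 = 1932.0 / 10 = 193.200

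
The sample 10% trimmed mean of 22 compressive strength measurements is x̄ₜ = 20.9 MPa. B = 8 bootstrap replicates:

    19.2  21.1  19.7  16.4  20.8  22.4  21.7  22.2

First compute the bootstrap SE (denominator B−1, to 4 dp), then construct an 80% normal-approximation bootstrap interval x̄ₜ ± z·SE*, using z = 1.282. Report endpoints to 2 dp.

Mean of replicates = 20.4375; sum of squared deviations = 27.4988; SE* = √(27.4988/7) = 1.9820
Margin = 1.282 × 1.9820 = 2.541
Interval: 20.9 ± 2.541

(18.36, 23.44)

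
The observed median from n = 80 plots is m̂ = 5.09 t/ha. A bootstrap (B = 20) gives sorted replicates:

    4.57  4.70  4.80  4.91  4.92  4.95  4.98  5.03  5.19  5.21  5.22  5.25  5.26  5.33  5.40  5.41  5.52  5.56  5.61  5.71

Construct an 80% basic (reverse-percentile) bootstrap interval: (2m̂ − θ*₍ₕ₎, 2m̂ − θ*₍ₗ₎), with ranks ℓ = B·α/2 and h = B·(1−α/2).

(4.62, 5.48)

Percentile endpoints at ranks 2 and 18: θ*₍2₎ = 4.70, θ*₍18₎ = 5.56.
Basic interval reflects these around m̂:
  lower = 2 × 5.09 − 5.56 = 4.62
  upper = 2 × 5.09 − 4.70 = 5.48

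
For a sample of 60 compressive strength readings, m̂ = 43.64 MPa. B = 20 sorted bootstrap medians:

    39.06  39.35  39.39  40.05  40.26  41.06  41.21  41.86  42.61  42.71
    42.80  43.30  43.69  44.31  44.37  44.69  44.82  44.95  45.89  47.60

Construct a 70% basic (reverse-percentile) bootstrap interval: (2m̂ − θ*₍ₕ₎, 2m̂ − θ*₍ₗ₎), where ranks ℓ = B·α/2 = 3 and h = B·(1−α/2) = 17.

Percentile endpoints at ranks 3 and 17: θ*₍3₎ = 39.39, θ*₍17₎ = 44.82.
Basic interval reflects these around m̂:
  lower = 2 × 43.64 − 44.82 = 42.46
  upper = 2 × 43.64 − 39.39 = 47.89

(42.46, 47.89)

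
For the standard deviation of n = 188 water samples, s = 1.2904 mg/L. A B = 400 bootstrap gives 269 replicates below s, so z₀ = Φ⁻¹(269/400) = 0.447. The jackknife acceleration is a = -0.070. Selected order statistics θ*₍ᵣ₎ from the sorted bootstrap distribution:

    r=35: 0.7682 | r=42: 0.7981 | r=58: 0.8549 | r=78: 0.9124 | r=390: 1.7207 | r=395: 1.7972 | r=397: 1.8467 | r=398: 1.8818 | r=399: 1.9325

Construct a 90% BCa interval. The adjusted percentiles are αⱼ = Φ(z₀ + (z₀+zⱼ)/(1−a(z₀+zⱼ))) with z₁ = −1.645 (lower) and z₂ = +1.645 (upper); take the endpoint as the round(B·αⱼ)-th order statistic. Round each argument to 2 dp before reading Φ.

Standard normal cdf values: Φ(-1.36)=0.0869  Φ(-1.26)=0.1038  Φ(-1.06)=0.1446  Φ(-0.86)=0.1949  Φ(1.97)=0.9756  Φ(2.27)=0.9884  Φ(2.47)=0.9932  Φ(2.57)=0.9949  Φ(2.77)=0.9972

(0.9124, 1.7972)

Lower: z₀ + z₁ = 0.447 + (-1.645) = -1.198; 1 − a(z₀+z₁) = 1 − (-0.070)(-1.198) = 0.9161; argument = 0.447 + (-1.198)/0.9161 = -0.8607 → -0.86.
α₁ = Φ(-0.86) = 0.1949; rank = round(400 × 0.1949) = 78; θ*₍78₎ = 0.9124.
Upper: z₀ + z₂ = 2.092; 1 − a(z₀+z₂) = 1.1464; argument = 2.2718 → 2.27; α₂ = 0.9884; rank = 395; θ*₍395₎ = 1.7972.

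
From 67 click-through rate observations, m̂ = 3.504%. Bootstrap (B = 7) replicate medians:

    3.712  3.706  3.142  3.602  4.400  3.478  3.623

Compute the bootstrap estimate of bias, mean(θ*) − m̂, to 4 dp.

bias = +0.1621

mean(θ*) = (3.712 + 3.706 + 3.142 + 3.602 + 4.400 + 3.478 + 3.623) / 7 = 3.66614
bias = 3.66614 − 3.504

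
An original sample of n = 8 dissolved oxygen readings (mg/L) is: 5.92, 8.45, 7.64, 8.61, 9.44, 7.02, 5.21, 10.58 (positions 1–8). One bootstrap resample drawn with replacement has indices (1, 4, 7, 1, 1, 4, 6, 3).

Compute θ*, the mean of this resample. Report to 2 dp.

θ* = 6.86

Resample values: 5.92, 8.61, 5.21, 5.92, 5.92, 8.61, 7.02, 7.64.
Mean = (5.92 + 8.61 + 5.21 + 5.92 + 5.92 + 8.61 + 7.02 + 7.64) / 8 = 54.850 / 8 = 6.86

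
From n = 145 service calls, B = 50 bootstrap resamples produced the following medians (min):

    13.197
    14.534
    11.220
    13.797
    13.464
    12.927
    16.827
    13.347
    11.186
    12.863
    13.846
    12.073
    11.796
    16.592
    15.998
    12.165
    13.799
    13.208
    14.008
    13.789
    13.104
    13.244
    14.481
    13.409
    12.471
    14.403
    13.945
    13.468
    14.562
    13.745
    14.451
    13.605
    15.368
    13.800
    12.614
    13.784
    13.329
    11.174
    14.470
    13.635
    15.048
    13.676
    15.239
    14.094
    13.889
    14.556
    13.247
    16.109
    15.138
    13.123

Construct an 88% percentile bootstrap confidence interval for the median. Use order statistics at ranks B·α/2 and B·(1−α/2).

Sorted replicates: 11.174, 11.186, 11.220, 11.796, 12.073, 12.165, 12.471, 12.614, 12.863, 12.927, 13.104, 13.123, 13.197, 13.208, 13.244, 13.247, 13.329, 13.347, 13.409, 13.464, 13.468, 13.605, 13.635, 13.676, 13.745, 13.784, 13.789, 13.797, 13.799, 13.800, 13.846, 13.889, 13.945, 14.008, 14.094, 14.403, 14.451, 14.470, 14.481, 14.534, 14.556, 14.562, 15.048, 15.138, 15.239, 15.368, 15.998, 16.109, 16.592, 16.827
α = 0.12; lower rank = 50 × 0.060 = 3; upper rank = 50 × 0.940 = 47.
The 3rd smallest replicate is 11.220; the 47th is 15.998.

(11.220, 15.998)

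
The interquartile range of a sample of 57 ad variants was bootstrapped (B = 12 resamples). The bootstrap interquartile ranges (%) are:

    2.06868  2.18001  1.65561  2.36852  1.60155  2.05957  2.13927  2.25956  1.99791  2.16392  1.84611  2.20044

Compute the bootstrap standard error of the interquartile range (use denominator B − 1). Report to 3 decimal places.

Bootstrap SE is the standard deviation of the 12 replicate interquartile ranges.
Mean of replicates: (2.06868 + 2.18001 + 1.65561 + 2.36852 + 1.60155 + 2.05957 + 2.13927 + 2.25956 + 1.99791 + 2.16392 + 1.84611 + 2.20044) / 12 = 24.541150 / 12 = 2.045096
Sum of squared deviations: (+0.023584)² + (+0.134914)² + (−0.389486)² + (+0.323424)² + (−0.443546)² + (+0.014474)² + (+0.094174)² + (+0.214464)² + (−0.047186)² + (+0.118824)² + (−0.198986)² + (+0.155344)² = 0.606939
Variance = 0.606939 / 11 = 0.055176
SE* = √0.055176

SE* = 0.235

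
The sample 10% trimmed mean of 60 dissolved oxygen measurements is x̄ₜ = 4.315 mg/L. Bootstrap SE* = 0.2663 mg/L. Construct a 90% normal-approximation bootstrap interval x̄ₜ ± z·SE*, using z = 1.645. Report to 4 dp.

(3.8769, 4.7531)

Margin = 1.645 × 0.2663 = 0.43806
Interval: 4.315 ± 0.43806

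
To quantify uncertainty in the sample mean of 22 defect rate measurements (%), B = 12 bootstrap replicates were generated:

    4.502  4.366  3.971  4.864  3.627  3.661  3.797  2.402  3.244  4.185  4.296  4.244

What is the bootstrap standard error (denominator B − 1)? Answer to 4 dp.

SE* = 0.6520

Bootstrap SE is the standard deviation of the 12 replicate means.
Mean of replicates: (4.502 + 4.366 + 3.971 + 4.864 + 3.627 + 3.661 + 3.797 + 2.402 + 3.244 + 4.185 + 4.296 + 4.244) / 12 = 47.15900 / 12 = 3.92992
Sum of squared deviations: (+0.57208)² + (+0.43608)² + (+0.04108)² + (+0.93408)² + (−0.30292)² + (−0.26892)² + (−0.13292)² + (−1.52792)² + (−0.68592)² + (+0.25508)² + (+0.36608)² + (+0.31408)² = 4.67613
Variance = 4.67613 / 11 = 0.42510
SE* = √0.42510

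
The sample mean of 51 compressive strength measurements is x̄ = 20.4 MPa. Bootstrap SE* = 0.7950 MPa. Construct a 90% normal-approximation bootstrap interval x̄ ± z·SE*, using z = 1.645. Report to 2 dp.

Margin = 1.645 × 0.7950 = 1.308
Interval: 20.4 ± 1.308

(19.09, 21.71)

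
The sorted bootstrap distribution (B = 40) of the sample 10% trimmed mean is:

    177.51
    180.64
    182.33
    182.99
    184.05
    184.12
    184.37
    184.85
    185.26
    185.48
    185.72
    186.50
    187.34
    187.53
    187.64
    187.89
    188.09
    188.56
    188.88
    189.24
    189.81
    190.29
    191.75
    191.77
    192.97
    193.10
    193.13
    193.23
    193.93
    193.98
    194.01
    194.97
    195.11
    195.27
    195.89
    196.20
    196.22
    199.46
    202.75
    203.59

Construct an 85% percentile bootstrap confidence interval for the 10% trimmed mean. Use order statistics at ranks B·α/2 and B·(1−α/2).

(182.33, 196.22)

α = 0.15; lower rank = 40 × 0.075 = 3; upper rank = 40 × 0.925 = 37.
The 3rd smallest replicate is 182.33; the 37th is 196.22.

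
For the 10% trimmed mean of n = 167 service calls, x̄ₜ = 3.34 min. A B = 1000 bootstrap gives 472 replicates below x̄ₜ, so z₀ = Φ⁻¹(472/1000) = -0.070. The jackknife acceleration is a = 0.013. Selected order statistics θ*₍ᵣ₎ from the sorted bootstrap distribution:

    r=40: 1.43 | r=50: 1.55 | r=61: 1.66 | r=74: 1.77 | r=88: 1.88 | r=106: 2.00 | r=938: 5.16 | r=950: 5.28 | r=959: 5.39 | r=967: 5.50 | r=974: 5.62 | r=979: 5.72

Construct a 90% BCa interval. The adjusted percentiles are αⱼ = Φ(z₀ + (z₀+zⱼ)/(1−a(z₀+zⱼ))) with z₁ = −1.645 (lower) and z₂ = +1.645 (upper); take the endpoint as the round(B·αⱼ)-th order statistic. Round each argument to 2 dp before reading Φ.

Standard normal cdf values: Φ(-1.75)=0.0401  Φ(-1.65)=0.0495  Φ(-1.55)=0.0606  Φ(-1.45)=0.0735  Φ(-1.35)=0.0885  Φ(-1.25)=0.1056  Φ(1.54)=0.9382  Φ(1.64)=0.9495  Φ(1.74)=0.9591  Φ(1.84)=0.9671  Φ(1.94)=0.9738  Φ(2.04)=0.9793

Lower: z₀ + z₁ = -0.070 + (-1.645) = -1.715; 1 − a(z₀+z₁) = 1 − (0.013)(-1.715) = 1.0223; argument = -0.070 + (-1.715)/1.0223 = -1.7476 → -1.75.
α₁ = Φ(-1.75) = 0.0401; rank = round(1000 × 0.0401) = 40; θ*₍40₎ = 1.43.
Upper: z₀ + z₂ = 1.575; 1 − a(z₀+z₂) = 0.9795; argument = 1.5379 → 1.54; α₂ = 0.9382; rank = 938; θ*₍938₎ = 5.16.

(1.43, 5.16)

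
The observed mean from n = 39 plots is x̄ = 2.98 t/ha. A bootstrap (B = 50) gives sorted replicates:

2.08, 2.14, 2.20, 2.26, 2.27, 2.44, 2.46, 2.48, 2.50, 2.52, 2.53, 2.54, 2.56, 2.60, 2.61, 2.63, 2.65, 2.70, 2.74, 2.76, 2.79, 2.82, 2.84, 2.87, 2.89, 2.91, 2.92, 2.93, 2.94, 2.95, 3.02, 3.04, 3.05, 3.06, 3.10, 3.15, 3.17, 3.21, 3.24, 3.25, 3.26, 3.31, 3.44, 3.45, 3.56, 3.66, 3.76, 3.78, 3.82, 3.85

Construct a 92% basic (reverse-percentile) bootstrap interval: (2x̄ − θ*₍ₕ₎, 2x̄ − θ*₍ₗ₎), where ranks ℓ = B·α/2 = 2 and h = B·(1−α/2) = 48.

(2.18, 3.82)

Percentile endpoints at ranks 2 and 48: θ*₍2₎ = 2.14, θ*₍48₎ = 3.78.
Basic interval reflects these around x̄:
  lower = 2 × 2.98 − 3.78 = 2.18
  upper = 2 × 2.98 − 2.14 = 3.82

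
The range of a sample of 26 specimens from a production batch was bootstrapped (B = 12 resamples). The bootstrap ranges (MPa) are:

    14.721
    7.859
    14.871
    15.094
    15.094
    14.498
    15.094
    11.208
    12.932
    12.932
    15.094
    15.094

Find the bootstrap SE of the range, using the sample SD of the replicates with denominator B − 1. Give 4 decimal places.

SE* = 2.2212

Bootstrap SE is the standard deviation of the 12 replicate ranges.
Mean of replicates: (14.721 + 7.859 + 14.871 + 15.094 + 15.094 + 14.498 + 15.094 + 11.208 + 12.932 + 12.932 + 15.094 + 15.094) / 12 = 164.49100 / 12 = 13.70758
Sum of squared deviations: (+1.01342)² + (−5.84858)² + (+1.16342)² + (+1.38642)² + (+1.38642)² + (+0.79042)² + (+1.38642)² + (−2.49958)² + (−0.77558)² + (−0.77558)² + (+1.38642)² + (+1.38642)² = 54.27297
Variance = 54.27297 / 11 = 4.93391
SE* = √4.93391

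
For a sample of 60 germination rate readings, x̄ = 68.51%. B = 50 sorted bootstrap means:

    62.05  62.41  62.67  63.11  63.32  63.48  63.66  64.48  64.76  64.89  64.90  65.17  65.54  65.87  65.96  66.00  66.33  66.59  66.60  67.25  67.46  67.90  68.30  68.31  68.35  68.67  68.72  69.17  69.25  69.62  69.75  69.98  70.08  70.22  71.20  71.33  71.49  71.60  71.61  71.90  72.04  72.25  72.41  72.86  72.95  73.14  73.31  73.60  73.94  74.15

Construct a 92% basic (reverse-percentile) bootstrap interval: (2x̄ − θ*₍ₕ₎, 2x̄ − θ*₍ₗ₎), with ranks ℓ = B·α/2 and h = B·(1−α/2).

(63.42, 74.61)

Percentile endpoints at ranks 2 and 48: θ*₍2₎ = 62.41, θ*₍48₎ = 73.60.
Basic interval reflects these around x̄:
  lower = 2 × 68.51 − 73.60 = 63.42
  upper = 2 × 68.51 − 62.41 = 74.61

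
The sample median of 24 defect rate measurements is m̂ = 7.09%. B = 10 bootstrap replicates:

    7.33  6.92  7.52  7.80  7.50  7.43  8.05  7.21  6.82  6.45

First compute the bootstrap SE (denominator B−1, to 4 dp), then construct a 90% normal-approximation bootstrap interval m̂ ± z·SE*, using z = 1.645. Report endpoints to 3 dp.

(6.310, 7.870)

Mean of replicates = 7.3030; sum of squared deviations = 2.0240; SE* = √(2.0240/9) = 0.4742
Margin = 1.645 × 0.4742 = 0.7801
Interval: 7.09 ± 0.7801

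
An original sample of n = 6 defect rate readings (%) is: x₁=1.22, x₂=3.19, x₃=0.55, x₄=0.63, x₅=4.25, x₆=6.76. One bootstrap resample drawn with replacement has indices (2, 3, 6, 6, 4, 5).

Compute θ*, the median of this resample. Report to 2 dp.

θ* = 3.72

Resample values: 3.19, 0.55, 6.76, 6.76, 0.63, 4.25.
Sorted: 0.55, 0.63, 3.19, 4.25, 6.76, 6.76
Median = average of the two middle values = 3.72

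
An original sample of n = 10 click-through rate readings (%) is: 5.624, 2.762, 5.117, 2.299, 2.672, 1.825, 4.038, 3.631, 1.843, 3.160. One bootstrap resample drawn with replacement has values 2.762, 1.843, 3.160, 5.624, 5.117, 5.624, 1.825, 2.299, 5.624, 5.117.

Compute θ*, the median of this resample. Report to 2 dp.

θ* = 4.14

Sorted: 1.825, 1.843, 2.299, 2.762, 3.160, 5.117, 5.117, 5.624, 5.624, 5.624
Median = average of the two middle values = 4.14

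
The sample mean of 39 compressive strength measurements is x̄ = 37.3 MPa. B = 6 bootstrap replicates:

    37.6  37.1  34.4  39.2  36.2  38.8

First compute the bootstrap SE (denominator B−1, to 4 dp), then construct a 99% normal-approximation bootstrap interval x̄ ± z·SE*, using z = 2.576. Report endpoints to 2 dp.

Mean of replicates = 37.2167; sum of squared deviations = 15.5683; SE* = √(15.5683/5) = 1.7646
Margin = 2.576 × 1.7646 = 4.546
Interval: 37.3 ± 4.546

(32.75, 41.85)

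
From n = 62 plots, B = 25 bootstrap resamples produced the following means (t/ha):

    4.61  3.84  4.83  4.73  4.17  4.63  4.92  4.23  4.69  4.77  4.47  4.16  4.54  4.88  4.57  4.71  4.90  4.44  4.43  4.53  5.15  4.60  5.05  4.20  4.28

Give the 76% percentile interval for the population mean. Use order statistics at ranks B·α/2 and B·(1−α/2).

Sorted replicates: 3.84, 4.16, 4.17, 4.20, 4.23, 4.28, 4.43, 4.44, 4.47, 4.53, 4.54, 4.57, 4.60, 4.61, 4.63, 4.69, 4.71, 4.73, 4.77, 4.83, 4.88, 4.90, 4.92, 5.05, 5.15
α = 0.24; lower rank = 25 × 0.120 = 3; upper rank = 25 × 0.880 = 22.
The 3rd smallest replicate is 4.17; the 22nd is 4.90.

(4.17, 4.90)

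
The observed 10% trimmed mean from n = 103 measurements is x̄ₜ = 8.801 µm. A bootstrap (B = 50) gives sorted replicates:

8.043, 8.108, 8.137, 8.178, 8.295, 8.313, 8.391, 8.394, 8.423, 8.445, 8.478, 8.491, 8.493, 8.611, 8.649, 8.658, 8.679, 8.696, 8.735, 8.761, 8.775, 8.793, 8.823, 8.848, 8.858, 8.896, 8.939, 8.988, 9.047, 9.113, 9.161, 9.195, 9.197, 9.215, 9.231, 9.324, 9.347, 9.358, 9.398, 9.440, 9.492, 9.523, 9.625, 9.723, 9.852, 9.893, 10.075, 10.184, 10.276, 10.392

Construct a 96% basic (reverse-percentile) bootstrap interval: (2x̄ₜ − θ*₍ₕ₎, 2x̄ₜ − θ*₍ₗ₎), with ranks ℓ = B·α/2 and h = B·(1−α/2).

Percentile endpoints at ranks 1 and 49: θ*₍1₎ = 8.043, θ*₍49₎ = 10.276.
Basic interval reflects these around x̄ₜ:
  lower = 2 × 8.801 − 10.276 = 7.326
  upper = 2 × 8.801 − 8.043 = 9.559

(7.326, 9.559)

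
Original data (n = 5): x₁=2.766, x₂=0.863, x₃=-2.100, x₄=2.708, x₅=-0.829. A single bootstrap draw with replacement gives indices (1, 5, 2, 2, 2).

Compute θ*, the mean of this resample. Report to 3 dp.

Resample values: 2.766, -0.829, 0.863, 0.863, 0.863.
Mean = (2.766 + (-0.829) + 0.863 + 0.863 + 0.863) / 5 = 4.5260 / 5 = 0.905

θ* = 0.905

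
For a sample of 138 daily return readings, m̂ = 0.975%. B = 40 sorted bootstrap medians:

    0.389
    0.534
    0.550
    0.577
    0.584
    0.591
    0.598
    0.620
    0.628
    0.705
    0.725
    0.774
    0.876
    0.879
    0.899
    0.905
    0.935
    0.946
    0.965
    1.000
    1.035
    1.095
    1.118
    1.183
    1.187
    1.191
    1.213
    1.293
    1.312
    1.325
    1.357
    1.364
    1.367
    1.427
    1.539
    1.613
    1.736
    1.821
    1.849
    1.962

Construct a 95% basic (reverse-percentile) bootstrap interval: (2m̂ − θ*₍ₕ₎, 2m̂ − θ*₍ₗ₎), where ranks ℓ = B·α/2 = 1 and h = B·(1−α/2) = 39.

(0.101, 1.561)

Percentile endpoints at ranks 1 and 39: θ*₍1₎ = 0.389, θ*₍39₎ = 1.849.
Basic interval reflects these around m̂:
  lower = 2 × 0.975 − 1.849 = 0.101
  upper = 2 × 0.975 − 0.389 = 1.561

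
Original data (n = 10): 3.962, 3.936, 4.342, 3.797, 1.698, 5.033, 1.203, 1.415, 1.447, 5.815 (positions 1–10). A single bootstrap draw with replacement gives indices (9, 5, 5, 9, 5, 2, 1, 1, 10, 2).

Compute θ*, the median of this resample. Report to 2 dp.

θ* = 2.82

Resample values: 1.447, 1.698, 1.698, 1.447, 1.698, 3.936, 3.962, 3.962, 5.815, 3.936.
Sorted: 1.447, 1.447, 1.698, 1.698, 1.698, 3.936, 3.936, 3.962, 3.962, 5.815
Median = average of the two middle values = 2.82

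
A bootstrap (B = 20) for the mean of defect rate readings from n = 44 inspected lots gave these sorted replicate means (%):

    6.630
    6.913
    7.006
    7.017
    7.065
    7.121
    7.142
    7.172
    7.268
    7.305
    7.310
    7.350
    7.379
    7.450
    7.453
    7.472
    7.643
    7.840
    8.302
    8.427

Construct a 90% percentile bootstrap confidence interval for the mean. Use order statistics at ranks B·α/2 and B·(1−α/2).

α = 0.10; lower rank = 20 × 0.050 = 1; upper rank = 20 × 0.950 = 19.
The 1st smallest replicate is 6.630; the 19th is 8.302.

(6.630, 8.302)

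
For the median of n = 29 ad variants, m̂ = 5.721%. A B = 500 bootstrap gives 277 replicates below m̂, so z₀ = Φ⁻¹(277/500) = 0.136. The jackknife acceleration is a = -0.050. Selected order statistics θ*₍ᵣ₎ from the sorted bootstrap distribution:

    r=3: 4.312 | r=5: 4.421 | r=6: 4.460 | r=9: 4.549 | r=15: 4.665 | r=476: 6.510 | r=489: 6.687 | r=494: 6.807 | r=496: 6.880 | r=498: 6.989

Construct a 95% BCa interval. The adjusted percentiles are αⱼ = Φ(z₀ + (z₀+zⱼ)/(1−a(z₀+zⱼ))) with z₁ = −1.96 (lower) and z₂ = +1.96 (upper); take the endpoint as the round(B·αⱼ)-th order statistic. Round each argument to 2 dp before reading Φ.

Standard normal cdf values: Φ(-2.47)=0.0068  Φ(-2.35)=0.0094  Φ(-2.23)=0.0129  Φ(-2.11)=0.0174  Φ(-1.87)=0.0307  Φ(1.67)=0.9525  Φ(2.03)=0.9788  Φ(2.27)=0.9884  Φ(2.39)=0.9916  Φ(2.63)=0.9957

(4.665, 6.687)

Lower: z₀ + z₁ = 0.136 + (-1.960) = -1.824; 1 − a(z₀+z₁) = 1 − (-0.050)(-1.824) = 0.9088; argument = 0.136 + (-1.824)/0.9088 = -1.8710 → -1.87.
α₁ = Φ(-1.87) = 0.0307; rank = round(500 × 0.0307) = 15; θ*₍15₎ = 4.665.
Upper: z₀ + z₂ = 2.096; 1 − a(z₀+z₂) = 1.1048; argument = 2.0332 → 2.03; α₂ = 0.9788; rank = 489; θ*₍489₎ = 6.687.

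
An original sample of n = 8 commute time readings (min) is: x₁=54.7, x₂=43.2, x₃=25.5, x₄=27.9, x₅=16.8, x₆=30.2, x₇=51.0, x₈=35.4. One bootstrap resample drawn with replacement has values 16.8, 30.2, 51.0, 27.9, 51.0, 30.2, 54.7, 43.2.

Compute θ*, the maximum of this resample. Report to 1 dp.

θ* = 54.7

Maximum = 54.7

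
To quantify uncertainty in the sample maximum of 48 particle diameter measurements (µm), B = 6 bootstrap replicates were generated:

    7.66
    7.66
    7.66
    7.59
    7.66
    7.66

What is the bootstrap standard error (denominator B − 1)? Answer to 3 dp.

Bootstrap SE is the standard deviation of the 6 replicate maximums.
Mean of replicates: (7.66 + 7.66 + 7.66 + 7.59 + 7.66 + 7.66) / 6 = 45.89000 / 6 = 7.64833
Sum of squared deviations: (+0.01167)² + (+0.01167)² + (+0.01167)² + (−0.05833)² + (+0.01167)² + (+0.01167)² = 0.00408
Variance = 0.00408 / 5 = 0.00082
SE* = √0.00082

SE* = 0.029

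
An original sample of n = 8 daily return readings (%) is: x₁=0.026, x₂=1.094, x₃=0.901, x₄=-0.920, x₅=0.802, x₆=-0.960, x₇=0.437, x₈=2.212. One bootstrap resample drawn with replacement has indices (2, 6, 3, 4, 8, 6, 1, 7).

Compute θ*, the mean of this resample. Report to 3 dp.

θ* = 0.229

Resample values: 1.094, -0.960, 0.901, -0.920, 2.212, -0.960, 0.026, 0.437.
Mean = (1.094 + (-0.960) + 0.901 + (-0.920) + 2.212 + (-0.960) + 0.026 + 0.437) / 8 = 1.8300 / 8 = 0.229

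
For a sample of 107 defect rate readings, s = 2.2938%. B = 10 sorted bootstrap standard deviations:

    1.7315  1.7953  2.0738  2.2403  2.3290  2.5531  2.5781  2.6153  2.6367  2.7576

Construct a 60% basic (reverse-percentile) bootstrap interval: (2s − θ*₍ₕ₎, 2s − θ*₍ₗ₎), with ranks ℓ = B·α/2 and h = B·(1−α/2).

Percentile endpoints at ranks 2 and 8: θ*₍2₎ = 1.7953, θ*₍8₎ = 2.6153.
Basic interval reflects these around s:
  lower = 2 × 2.2938 − 2.6153 = 1.9723
  upper = 2 × 2.2938 − 1.7953 = 2.7923

(1.9723, 2.7923)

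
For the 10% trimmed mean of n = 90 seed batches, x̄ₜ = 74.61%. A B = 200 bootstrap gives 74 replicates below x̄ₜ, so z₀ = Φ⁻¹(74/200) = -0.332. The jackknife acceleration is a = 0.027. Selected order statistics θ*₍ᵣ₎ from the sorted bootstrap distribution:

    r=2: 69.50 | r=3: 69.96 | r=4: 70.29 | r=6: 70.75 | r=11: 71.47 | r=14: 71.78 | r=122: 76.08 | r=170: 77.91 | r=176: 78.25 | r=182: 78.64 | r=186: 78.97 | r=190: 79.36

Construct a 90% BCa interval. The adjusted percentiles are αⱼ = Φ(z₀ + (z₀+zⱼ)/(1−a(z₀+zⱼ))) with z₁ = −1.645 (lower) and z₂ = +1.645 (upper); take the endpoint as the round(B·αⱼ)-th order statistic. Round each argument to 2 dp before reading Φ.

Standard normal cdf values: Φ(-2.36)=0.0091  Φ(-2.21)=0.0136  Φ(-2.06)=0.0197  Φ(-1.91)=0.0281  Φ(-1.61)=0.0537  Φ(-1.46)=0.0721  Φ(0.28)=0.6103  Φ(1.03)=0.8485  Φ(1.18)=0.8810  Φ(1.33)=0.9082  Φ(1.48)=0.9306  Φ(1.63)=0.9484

Lower: z₀ + z₁ = -0.332 + (-1.645) = -1.977; 1 − a(z₀+z₁) = 1 − (0.027)(-1.977) = 1.0534; argument = -0.332 + (-1.977)/1.0534 = -2.2088 → -2.21.
α₁ = Φ(-2.21) = 0.0136; rank = round(200 × 0.0136) = 3; θ*₍3₎ = 69.96.
Upper: z₀ + z₂ = 1.313; 1 − a(z₀+z₂) = 0.9645; argument = 1.0293 → 1.03; α₂ = 0.8485; rank = 170; θ*₍170₎ = 77.91.

(69.96, 77.91)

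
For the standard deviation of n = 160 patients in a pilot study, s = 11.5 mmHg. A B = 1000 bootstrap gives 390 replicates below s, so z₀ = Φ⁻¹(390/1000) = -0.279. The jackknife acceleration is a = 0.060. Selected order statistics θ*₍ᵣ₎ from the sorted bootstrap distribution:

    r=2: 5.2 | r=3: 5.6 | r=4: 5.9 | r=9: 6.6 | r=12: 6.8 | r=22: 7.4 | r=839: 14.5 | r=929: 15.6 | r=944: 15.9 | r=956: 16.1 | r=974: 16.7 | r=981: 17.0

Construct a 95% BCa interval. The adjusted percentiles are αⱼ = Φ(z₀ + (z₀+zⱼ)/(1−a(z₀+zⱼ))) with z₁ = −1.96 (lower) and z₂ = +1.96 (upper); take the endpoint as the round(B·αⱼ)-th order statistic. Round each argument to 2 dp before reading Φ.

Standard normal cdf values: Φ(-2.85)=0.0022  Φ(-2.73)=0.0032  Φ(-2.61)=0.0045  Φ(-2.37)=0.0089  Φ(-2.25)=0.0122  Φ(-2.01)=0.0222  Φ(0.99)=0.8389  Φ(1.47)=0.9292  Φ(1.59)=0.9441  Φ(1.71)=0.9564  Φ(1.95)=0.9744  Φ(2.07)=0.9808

(6.8, 15.9)

Lower: z₀ + z₁ = -0.279 + (-1.960) = -2.239; 1 − a(z₀+z₁) = 1 − (0.060)(-2.239) = 1.1343; argument = -0.279 + (-2.239)/1.1343 = -2.2528 → -2.25.
α₁ = Φ(-2.25) = 0.0122; rank = round(1000 × 0.0122) = 12; θ*₍12₎ = 6.8.
Upper: z₀ + z₂ = 1.681; 1 − a(z₀+z₂) = 0.8991; argument = 1.5906 → 1.59; α₂ = 0.9441; rank = 944; θ*₍944₎ = 15.9.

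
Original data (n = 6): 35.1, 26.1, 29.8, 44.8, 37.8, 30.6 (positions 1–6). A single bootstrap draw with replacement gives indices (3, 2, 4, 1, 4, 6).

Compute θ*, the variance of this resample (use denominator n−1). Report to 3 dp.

θ* = 63.492

Resample values: 29.8, 26.1, 44.8, 35.1, 44.8, 30.6.
Mean = 35.2000; sum of squared deviations = 317.4600
s² = 317.4600 / 5 = 63.4920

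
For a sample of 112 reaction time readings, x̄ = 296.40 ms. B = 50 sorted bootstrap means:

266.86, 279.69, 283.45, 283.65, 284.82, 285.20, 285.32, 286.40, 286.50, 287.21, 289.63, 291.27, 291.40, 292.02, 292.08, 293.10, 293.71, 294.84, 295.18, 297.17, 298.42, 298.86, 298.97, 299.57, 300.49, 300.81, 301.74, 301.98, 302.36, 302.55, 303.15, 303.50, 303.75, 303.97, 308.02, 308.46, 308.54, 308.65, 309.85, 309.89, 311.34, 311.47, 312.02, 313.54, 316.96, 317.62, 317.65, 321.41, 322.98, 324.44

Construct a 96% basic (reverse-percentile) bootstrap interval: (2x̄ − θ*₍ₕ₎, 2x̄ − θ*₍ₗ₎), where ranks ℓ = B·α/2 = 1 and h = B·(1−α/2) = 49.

(269.82, 325.94)

Percentile endpoints at ranks 1 and 49: θ*₍1₎ = 266.86, θ*₍49₎ = 322.98.
Basic interval reflects these around x̄:
  lower = 2 × 296.40 − 322.98 = 269.82
  upper = 2 × 296.40 − 266.86 = 325.94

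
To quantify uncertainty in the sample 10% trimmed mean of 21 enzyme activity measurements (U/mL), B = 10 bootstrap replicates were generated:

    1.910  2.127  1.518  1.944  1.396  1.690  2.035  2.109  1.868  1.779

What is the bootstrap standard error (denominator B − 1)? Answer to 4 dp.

SE* = 0.2441

Bootstrap SE is the standard deviation of the 10 replicate 10% trimmed means.
Mean of replicates: (1.910 + 2.127 + 1.518 + 1.944 + 1.396 + 1.690 + 2.035 + 2.109 + 1.868 + 1.779) / 10 = 18.37600 / 10 = 1.83760
Sum of squared deviations: (+0.07240)² + (+0.28940)² + (−0.31960)² + (+0.10640)² + (−0.44160)² + (−0.14760)² + (+0.19740)² + (+0.27140)² + (+0.03040)² + (−0.05860)² = 0.53624
Variance = 0.53624 / 9 = 0.05958
SE* = √0.05958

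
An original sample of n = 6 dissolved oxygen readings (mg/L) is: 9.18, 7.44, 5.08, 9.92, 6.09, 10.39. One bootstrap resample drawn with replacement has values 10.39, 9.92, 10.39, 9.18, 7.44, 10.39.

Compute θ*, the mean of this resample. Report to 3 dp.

θ* = 9.618

Mean = (10.39 + 9.92 + 10.39 + 9.18 + 7.44 + 10.39) / 6 = 57.710 / 6 = 9.618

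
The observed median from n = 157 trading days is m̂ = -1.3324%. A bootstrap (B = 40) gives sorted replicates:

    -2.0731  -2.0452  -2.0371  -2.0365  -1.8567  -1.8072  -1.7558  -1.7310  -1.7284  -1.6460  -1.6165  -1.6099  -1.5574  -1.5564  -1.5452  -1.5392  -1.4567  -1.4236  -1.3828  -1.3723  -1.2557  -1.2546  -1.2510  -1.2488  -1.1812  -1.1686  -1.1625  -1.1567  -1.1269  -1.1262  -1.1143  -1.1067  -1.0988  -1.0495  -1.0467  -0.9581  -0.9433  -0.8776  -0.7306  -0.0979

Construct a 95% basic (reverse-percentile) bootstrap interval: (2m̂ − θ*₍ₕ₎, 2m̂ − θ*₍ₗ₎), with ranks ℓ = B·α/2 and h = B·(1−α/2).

(-1.9342, -0.5917)

Percentile endpoints at ranks 1 and 39: θ*₍1₎ = -2.0731, θ*₍39₎ = -0.7306.
Basic interval reflects these around m̂:
  lower = 2 × -1.3324 − -0.7306 = -1.9342
  upper = 2 × -1.3324 − -2.0731 = -0.5917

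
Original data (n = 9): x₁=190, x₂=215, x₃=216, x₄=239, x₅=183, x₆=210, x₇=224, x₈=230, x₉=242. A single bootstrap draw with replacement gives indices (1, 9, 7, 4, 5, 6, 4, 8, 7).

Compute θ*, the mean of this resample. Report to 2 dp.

Resample values: 190, 242, 224, 239, 183, 210, 239, 230, 224.
Mean = (190 + 242 + 224 + 239 + 183 + 210 + 239 + 230 + 224) / 9 = 1981.0 / 9 = 220.11

θ* = 220.11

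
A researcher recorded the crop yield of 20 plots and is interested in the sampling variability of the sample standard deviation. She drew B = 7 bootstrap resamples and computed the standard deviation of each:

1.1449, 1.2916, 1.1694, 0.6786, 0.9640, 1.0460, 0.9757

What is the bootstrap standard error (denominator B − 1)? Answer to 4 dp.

Bootstrap SE is the standard deviation of the 7 replicate standard deviations.
Mean of replicates: (1.1449 + 1.2916 + 1.1694 + 0.6786 + 0.9640 + 1.0460 + 0.9757) / 7 = 7.27020 / 7 = 1.03860
Sum of squared deviations: (+0.10630)² + (+0.25300)² + (+0.13080)² + (−0.36000)² + (−0.07460)² + (+0.00740)² + (−0.06290)² = 0.23159
Variance = 0.23159 / 6 = 0.03860
SE* = √0.03860

SE* = 0.1965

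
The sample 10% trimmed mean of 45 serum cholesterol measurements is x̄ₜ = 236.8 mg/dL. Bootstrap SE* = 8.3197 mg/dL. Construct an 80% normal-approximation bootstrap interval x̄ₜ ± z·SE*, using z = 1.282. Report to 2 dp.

Margin = 1.282 × 8.3197 = 10.666
Interval: 236.8 ± 10.666

(226.13, 247.47)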